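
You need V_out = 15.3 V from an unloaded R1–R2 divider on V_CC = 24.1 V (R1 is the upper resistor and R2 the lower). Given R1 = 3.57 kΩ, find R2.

Required fraction k = V_out/V_CC = 0.6349.
So R2 = R1 · V_out/(V_CC − V_out) = 3.57 × 15.3/(24.1 − 15.3) = 3.57 × 1.739 = 6.207 kΩ.

R2 ≈ 6.21 kΩ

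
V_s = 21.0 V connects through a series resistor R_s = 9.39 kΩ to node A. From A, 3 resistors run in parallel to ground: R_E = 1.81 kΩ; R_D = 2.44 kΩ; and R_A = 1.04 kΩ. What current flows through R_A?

I ≈ 1.06 mA

Equivalent of the parallel group: R_p = 0.5198 kΩ.
Node voltage V_A = V_s · R_p/(R_s + R_p) = 21.0 × 0.05245 = 1.101 V.
Branch current I = V_A/R_A = 1.101/1.04 = 1.059 mA.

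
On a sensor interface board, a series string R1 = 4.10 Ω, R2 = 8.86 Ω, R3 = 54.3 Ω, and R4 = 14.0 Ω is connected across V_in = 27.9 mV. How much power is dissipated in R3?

P ≈ 6.40 µW

Series current I = V_in/ΣR = 27.9/81.26 = 0.3433 mA.
P = I²R = 0.1179 × 54.3 = 6.401 µW.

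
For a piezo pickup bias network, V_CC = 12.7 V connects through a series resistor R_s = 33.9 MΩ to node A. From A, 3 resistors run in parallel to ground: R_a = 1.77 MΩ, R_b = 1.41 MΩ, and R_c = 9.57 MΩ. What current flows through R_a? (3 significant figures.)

Parallel bank: R_p = 1/(1/1.77 + 1/1.41 + 1/9.57) = 0.7253 MΩ.
V_A = 12.7 × 0.7253/34.63 = 0.2660 V.
Branch current I = V_A/R_a = 0.2660/1.77 = 0.1503 µA.

I ≈ 0.150 µA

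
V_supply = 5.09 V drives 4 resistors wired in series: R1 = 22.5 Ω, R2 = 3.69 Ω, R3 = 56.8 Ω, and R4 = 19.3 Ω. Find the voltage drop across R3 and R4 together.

Total series resistance ΣR = 22.5 + 3.69 + 56.8 + 19.3 = 102.3 Ω.
R_{R3..R4} = 56.8 + 19.3 = 76.10 Ω.
V = V_supply · R/ΣR = 5.09 × 0.7440 = 3.787 V.

V ≈ 3.79 V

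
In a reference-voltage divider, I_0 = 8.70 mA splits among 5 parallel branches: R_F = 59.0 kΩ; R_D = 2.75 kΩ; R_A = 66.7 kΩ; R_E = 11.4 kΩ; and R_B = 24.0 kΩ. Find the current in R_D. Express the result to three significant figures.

I ≈ 6.03 mA

ΣG = 1/59.0 + 1/2.75 + 1/66.7 + 1/11.4 + 1/24.0 = 0.5250.
By the current-divider rule, I = I_0 · G_k/ΣG = 8.70 × 0.6927 = 6.026 mA.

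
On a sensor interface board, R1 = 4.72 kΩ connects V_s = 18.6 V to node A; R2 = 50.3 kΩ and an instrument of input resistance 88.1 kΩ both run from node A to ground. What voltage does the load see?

V_out ≈ 16.2 V

First combine the lower leg with the load: R2 ‖ R_L = 32.02 kΩ.
Then V_out = V_s · R2'/(R1 + R2') = 18.6 × 32.02/36.74 = 16.21 V.
(Unloaded it would be 17.0 V; the load pulls it down.)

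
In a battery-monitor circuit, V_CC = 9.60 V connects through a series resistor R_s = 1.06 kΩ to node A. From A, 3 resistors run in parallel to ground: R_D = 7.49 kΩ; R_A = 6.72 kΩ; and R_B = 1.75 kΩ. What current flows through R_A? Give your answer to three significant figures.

Equivalent of the parallel group: R_p = 1.171 kΩ.
V_A = 9.60 × 1.171/2.231 = 5.039 V.
Branch current I = V_A/R_A = 5.039/6.72 = 0.7499 mA.

I ≈ 0.750 mA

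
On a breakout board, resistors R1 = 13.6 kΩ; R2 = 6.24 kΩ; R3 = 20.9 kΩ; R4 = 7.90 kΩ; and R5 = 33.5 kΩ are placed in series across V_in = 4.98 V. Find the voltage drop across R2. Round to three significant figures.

V ≈ 0.378 V

ΣR = 13.6 + 6.24 + 20.9 + 7.90 + 33.5 = 82.14 kΩ.
Voltage divider: V = V_in · (6.240 / 82.14) = 4.98 × 0.07597 = 0.3783 V.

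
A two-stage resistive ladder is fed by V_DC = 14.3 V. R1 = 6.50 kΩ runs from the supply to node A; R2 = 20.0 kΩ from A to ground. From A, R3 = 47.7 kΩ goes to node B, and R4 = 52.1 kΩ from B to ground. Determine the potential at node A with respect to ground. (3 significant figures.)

V_A ≈ 10.3 V

Looking into the second stage from A: R3 + R4 = 99.80 kΩ appears in parallel with R2.
Effective lower resistance at A: R2 ‖ 99.80 = 16.66 kΩ.
So V_A = 14.3 × 0.7194 = 10.29 V.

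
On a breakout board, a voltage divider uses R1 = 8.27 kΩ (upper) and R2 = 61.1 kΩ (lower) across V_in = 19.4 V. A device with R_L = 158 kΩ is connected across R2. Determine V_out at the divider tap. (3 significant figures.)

V_out ≈ 16.3 V

The load sits in parallel with R2, giving an effective lower resistance R2' = R2·R_L/(R2+R_L) = 44.06 kΩ.
Now apply the divider: V_out = 19.4 × 0.8420 = 16.33 V.
(Unloaded it would be 17.1 V; the load pulls it down.)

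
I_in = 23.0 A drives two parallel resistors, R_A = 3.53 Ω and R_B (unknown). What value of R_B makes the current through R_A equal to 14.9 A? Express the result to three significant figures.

R_B ≈ 6.49 Ω

In a two-way split, I_A/I_in = R_B/(R_A + R_B).
With f = 0.6478, R_B = R_A · f/(1−f) = 3.53 × 1.840 = 6.493 Ω.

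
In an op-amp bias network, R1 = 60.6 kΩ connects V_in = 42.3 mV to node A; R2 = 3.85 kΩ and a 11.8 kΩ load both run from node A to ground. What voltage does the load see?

The load sits in parallel with R2, giving an effective lower resistance R2' = R2·R_L/(R2+R_L) = 2.903 kΩ.
Then V_out = V_in · R2'/(R1 + R2') = 42.3 × 2.903/63.50 = 1.934 mV.

V_out ≈ 1.93 mV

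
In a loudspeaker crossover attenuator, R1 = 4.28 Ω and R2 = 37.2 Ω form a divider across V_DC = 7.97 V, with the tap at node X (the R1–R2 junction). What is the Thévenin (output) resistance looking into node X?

R_th ≈ 3.84 Ω

Looking into X with the source shorted: R_th = R1·R2/(R1+R2) = 4.280 × 37.2/41.48 = 3.838 Ω.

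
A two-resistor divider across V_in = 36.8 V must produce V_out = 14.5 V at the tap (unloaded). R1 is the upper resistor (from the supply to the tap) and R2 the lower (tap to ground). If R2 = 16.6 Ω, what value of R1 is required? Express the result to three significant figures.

R1 ≈ 25.5 Ω

Required fraction k = V_out/V_in = 0.3940.
R1 = R2·(1/k − 1) = 16.6 × 1.538 = 25.53 Ω.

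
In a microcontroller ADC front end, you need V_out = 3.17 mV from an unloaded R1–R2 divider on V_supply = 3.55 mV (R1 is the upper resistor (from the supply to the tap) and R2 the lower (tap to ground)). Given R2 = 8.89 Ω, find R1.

Required fraction k = V_out/V_supply = 0.8930.
So R1 = R2 · (V_supply/V_out − 1) = 8.89 × (3.55/3.17 − 1) = 8.89 × 0.1199 = 1.066 Ω.

R1 ≈ 1.07 Ω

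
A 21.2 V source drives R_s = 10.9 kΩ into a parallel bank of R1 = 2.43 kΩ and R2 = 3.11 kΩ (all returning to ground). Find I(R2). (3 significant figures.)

Combine the parallel branches: R_p = (1/2.43 + 1/3.11)⁻¹ = 1.364 kΩ.
Node voltage V_A = V_in · R_p/(R_s + R_p) = 21.2 × 0.1112 = 2.358 V.
I(R2) = V_A / R2 = 2.358/3.11 = 0.7582 mA.
(Check via current divider: I_total = 1.729 mA; share G_k/ΣG = 0.4386 → same result.)

I ≈ 0.758 mA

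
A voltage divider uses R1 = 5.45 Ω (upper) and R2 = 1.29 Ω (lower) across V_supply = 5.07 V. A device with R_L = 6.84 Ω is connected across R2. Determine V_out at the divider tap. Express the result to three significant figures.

V_out ≈ 0.842 V

R2 ‖ R_L = (1.29 × 6.84)/(1.29 + 6.84) = 1.085 Ω.
Then V_out = V_supply · R2'/(R1 + R2') = 5.07 × 1.085/6.535 = 0.8420 V.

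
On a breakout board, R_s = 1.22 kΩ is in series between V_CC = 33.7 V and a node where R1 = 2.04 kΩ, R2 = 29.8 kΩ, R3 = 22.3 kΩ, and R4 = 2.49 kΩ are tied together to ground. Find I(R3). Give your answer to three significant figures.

I ≈ 0.692 mA

Equivalent of the parallel group: R_p = 1.031 kΩ.
V_A by voltage divider: V_A = 33.7 × 1.031/(1.22 + 1.031) = 15.43 V.
I(R3) = V_A / R3 = 15.43/22.3 = 0.6921 mA.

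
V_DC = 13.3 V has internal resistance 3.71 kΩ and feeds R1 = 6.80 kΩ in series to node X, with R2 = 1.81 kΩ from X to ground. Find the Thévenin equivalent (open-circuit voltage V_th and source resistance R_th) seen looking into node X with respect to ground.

R1' = 3.71 + 6.80 = 10.51 kΩ (source resistance + R1).
V_th is the unloaded tap voltage: V_DC · R2/(R1'+R2) = 13.3 × 0.1469 = 1.954 V.
Zeroing V_DC shorts the top of R1' to ground, so R_th = R1' ‖ R2 = 1.544 kΩ.

V_th ≈ 1.95 V, R_th ≈ 1.54 kΩ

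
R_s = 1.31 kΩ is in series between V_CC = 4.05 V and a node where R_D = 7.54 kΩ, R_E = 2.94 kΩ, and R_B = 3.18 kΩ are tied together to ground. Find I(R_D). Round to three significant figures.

Equivalent of the parallel group: R_p = 1.270 kΩ.
V_A by voltage divider: V_A = 4.05 × 1.270/(1.31 + 1.270) = 1.994 V.
I(R_D) = V_A / R_D = 1.994/7.54 = 0.2644 mA.

I ≈ 0.264 mA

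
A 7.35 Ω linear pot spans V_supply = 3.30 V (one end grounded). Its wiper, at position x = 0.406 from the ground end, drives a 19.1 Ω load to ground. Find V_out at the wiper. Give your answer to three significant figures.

V_out ≈ 1.23 V

Split the track: R_lower = x·R_p = 2.984 Ω, R_upper = (1−x)·R_p = 4.366 Ω.
(x·R_p) ‖ R_L = 2.581 Ω.
Then V_out = V_supply · 2.581/(4.366 + 2.581) = 1.226 V.
(Unloaded: V_out = x·V_supply = 1.34 V.)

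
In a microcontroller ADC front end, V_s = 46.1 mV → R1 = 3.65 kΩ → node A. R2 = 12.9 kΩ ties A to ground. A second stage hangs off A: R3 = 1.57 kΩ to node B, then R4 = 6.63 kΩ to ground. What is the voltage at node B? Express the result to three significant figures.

V_B ≈ 21.6 mV

The second stage (R3 + R4 = 8.200 kΩ) loads node A in parallel with R2.
Effective lower resistance at A: R2 ‖ 8.200 = 5.013 kΩ.
First divider: V_A = V_s · 5.013/(3.65 + 5.013) = 26.68 mV.
Stage 2 is unloaded, so V_B = V_A · R4/(R3+R4) = 26.68 × 6.63/8.200 = 21.57 mV.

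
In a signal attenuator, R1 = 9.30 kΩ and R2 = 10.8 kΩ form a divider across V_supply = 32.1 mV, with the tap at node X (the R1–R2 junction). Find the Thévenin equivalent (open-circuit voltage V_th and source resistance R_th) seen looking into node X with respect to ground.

V_th is the unloaded tap voltage: V_supply · R2/(R1+R2) = 32.1 × 0.5373 = 17.25 mV.
Looking into X with the source shorted: R_th = R1·R2/(R1+R2) = 9.300 × 10.8/20.10 = 4.997 kΩ.

V_th ≈ 17.2 mV, R_th ≈ 5.00 kΩ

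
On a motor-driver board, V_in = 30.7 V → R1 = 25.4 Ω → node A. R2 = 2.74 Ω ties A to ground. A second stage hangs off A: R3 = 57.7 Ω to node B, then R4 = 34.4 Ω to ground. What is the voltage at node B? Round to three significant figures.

V_B ≈ 1.09 V

Node A sees R2 in parallel with the series input of stage 2, R3 + R4 = 92.10 Ω.
Effective lower resistance at A: R2 ‖ 92.10 = 2.661 Ω.
V_A = 30.7 × 2.661/(25.4 + 2.661) = 2.911 V.
Then the unloaded second divider: V_B = V_A × R4/(R3+R4) = 2.911 × 0.3735 = 1.087 V.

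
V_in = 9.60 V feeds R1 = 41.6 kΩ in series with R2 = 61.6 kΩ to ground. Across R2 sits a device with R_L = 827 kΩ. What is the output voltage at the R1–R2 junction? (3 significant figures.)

The load sits in parallel with R2, giving an effective lower resistance R2' = R2·R_L/(R2+R_L) = 57.33 kΩ.
Then V_out = V_in · R2'/(R1 + R2') = 9.60 × 57.33/98.93 = 5.563 V.

V_out ≈ 5.56 V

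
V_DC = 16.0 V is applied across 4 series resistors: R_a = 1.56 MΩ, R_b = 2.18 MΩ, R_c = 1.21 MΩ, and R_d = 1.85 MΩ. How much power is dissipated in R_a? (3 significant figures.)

Series current I = V_DC/ΣR = 16.0/6.800 = 2.353 µA.
P(R_a) = I²·R_a = (2.353)² × 1.56 = 8.637 µW.

P ≈ 8.64 µW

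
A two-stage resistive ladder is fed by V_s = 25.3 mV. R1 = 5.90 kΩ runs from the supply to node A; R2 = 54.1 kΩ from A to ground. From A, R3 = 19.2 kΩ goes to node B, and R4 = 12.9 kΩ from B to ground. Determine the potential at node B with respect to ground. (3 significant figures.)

Node A sees R2 in parallel with the series input of stage 2, R3 + R4 = 32.10 kΩ.
Effective lower resistance at A: R2 ‖ 32.10 = 20.15 kΩ.
First divider: V_A = V_s · 20.15/(5.90 + 20.15) = 19.57 mV.
Stage 2 is unloaded, so V_B = V_A · R4/(R3+R4) = 19.57 × 12.9/32.10 = 7.864 mV.

V_B ≈ 7.86 mV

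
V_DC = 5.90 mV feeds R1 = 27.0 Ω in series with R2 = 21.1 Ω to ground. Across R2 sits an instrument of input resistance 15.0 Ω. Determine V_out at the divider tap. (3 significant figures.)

V_out ≈ 1.45 mV

R2 ‖ R_L = (21.1 × 15.0)/(21.1 + 15.0) = 8.767 Ω.
Now apply the divider: V_out = 5.90 × 0.2451 = 1.446 mV.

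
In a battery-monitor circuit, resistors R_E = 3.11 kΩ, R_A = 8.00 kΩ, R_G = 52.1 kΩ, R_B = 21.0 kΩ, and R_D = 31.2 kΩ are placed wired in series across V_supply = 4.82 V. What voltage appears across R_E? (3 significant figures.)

Series total: ΣR = 3.11 + 8.00 + 52.1 + 21.0 + 31.2 = 115.4 kΩ.
Voltage divider: V = V_supply · (3.110 / 115.4) = 4.82 × 0.02695 = 0.1299 V.

V ≈ 0.130 V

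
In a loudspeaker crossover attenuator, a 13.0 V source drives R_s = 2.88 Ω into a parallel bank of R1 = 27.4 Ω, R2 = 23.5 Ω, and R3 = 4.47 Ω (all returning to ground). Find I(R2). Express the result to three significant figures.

I ≈ 0.296 A

Combine the parallel branches: R_p = (1/27.4 + 1/23.5 + 1/4.47)⁻¹ = 3.303 Ω.
V_A by voltage divider: V_A = 13.0 × 3.303/(2.88 + 3.303) = 6.945 V.
I(R2) = V_A / R2 = 6.945/23.5 = 0.2955 A.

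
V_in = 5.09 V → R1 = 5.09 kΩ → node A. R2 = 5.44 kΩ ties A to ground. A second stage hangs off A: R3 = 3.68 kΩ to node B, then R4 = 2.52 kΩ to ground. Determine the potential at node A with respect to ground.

V_A ≈ 1.85 V

Looking into the second stage from A: R3 + R4 = 6.200 kΩ appears in parallel with R2.
Effective lower resistance at A: R2 ‖ 6.200 = 2.898 kΩ.
V_A = 5.09 × 2.898/(5.09 + 2.898) = 1.846 V.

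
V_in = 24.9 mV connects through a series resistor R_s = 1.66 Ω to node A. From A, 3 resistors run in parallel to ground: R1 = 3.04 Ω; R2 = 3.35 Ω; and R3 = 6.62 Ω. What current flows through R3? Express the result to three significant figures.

I ≈ 1.64 mA

Parallel bank: R_p = 1/(1/3.04 + 1/3.35 + 1/6.62) = 1.285 Ω.
V_A = 24.9 × 1.285/2.945 = 10.86 mV.
I(R3) = V_A / R3 = 10.86/6.62 = 1.641 mA.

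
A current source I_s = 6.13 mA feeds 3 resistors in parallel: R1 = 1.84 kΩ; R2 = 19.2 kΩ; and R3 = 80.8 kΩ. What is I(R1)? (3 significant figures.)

Conductances: ΣG = 1/1.84 + 1/19.2 + 1/80.8 = 0.6079 (1/kΩ).
Current divider: I(R1) = I_s · G_k/ΣG = 6.13 × (0.5435/0.6079) = 6.13 × 0.8940 = 5.480 mA.

I ≈ 5.48 mA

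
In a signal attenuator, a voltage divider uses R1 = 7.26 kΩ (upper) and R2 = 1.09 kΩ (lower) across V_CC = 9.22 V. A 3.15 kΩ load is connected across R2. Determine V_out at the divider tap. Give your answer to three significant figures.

V_out ≈ 0.925 V

First combine the lower leg with the load: R2 ‖ R_L = 0.8098 kΩ.
Now apply the divider: V_out = 9.22 × 0.1003 = 0.9252 V.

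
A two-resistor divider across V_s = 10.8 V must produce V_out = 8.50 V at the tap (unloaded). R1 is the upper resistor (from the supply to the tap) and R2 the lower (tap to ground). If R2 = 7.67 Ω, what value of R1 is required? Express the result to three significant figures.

R1 ≈ 2.08 Ω

The divider ratio is R2/(R1+R2) = 8.50/10.8 = 0.7870.
R1 = R2·(1/k − 1) = 7.67 × 0.2706 = 2.075 Ω.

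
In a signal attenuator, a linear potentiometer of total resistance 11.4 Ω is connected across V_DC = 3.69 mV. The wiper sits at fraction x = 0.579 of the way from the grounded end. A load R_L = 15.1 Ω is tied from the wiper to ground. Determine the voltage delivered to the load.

V_out ≈ 1.80 mV

The pot divides into 4.799 Ω above the wiper and 6.601 Ω below.
Lower segment in parallel with the load: 6.601 ‖ 15.1 = 4.593 Ω.
V_out = 3.69 × 4.593/(4.799 + 4.593) = 1.804 mV.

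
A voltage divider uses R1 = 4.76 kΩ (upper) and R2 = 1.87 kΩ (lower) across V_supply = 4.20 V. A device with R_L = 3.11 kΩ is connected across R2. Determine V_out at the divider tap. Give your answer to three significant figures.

First combine the lower leg with the load: R2 ‖ R_L = 1.168 kΩ.
Then V_out = V_supply · R2'/(R1 + R2') = 4.20 × 1.168/5.928 = 0.8274 V.
(Unloaded it would be 1.18 V; the load pulls it down.)

V_out ≈ 0.827 V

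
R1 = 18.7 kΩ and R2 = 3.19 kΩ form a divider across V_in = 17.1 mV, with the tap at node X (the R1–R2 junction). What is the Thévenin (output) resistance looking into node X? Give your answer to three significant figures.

Looking into X with the source shorted: R_th = R1·R2/(R1+R2) = 18.70 × 3.19/21.89 = 2.725 kΩ.

R_th ≈ 2.73 kΩ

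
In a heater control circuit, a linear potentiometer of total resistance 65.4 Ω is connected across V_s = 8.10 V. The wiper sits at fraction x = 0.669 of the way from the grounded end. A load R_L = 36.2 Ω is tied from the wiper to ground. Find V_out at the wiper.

V_out ≈ 3.87 V

The pot divides into 21.65 Ω above the wiper and 43.75 Ω below.
(x·R_p) ‖ R_L = 19.81 Ω.
Then V_out = V_s · 19.81/(21.65 + 19.81) = 3.870 V.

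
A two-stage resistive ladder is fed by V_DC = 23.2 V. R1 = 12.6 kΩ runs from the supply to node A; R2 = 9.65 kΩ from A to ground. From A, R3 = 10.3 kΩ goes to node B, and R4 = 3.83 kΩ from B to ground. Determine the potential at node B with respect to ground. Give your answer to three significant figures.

V_B ≈ 1.97 V

The second stage (R3 + R4 = 14.13 kΩ) loads node A in parallel with R2.
R2 ‖ (R3+R4) = 5.734 kΩ.
V_A = 23.2 × 5.734/(12.6 + 5.734) = 7.256 V.
Stage 2 is unloaded, so V_B = V_A · R4/(R3+R4) = 7.256 × 3.83/14.13 = 1.967 V.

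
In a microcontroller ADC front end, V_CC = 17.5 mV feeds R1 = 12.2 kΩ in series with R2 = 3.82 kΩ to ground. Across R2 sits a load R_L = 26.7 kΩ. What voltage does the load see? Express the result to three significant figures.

V_out ≈ 3.76 mV

First combine the lower leg with the load: R2 ‖ R_L = 3.342 kΩ.
Then V_out = V_CC · R2'/(R1 + R2') = 17.5 × 3.342/15.54 = 3.763 mV.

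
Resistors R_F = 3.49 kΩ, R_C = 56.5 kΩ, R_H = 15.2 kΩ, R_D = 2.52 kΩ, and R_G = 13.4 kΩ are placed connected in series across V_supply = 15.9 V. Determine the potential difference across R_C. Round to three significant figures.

Series total: ΣR = 3.49 + 56.5 + 15.2 + 2.52 + 13.4 = 91.11 kΩ.
V = V_supply · R/ΣR = 15.9 × 0.6201 = 9.860 V.

V ≈ 9.86 V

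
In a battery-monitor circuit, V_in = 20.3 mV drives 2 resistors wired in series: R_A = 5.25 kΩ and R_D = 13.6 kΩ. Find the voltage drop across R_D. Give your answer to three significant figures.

V ≈ 14.6 mV

Series total: ΣR = 5.25 + 13.6 = 18.85 kΩ.
By the voltage-divider rule, V = 20.3 × 13.60/18.85 = 14.65 mV.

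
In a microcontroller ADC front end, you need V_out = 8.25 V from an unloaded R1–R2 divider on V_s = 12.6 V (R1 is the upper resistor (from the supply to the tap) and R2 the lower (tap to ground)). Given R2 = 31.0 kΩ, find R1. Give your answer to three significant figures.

V_out/V_s = R2/(R1+R2) = 0.6548.
Rearranging, R1 = R2·(1−k)/k = 31.0 × 0.5273 = 16.35 kΩ.

R1 ≈ 16.3 kΩ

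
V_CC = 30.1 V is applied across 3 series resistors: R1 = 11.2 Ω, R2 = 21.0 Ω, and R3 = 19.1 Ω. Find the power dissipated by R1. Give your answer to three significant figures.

The common current is I = 30.1/51.30 = 0.5867 A.
V(R1) = I·R = 6.572 V; P = V·I = 6.572 × 0.5867 = 3.856 W.

P ≈ 3.86 W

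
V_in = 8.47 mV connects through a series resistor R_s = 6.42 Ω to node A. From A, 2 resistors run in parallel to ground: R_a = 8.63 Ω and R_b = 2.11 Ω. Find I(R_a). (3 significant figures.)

Equivalent of the parallel group: R_p = 1.695 Ω.
V_A = 8.47 × 1.695/8.115 = 1.770 mV.
I(R_a) = V_A / R_a = 1.770/8.63 = 0.2050 mA.
(Equivalently: I_total = 1.044 mA, then current-divider fraction G_k/ΣG = 0.1965.)

I ≈ 0.205 mA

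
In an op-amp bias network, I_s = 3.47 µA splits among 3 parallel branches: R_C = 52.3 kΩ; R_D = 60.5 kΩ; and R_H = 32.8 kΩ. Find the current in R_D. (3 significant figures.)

I ≈ 0.867 µA

Conductances: ΣG = 1/52.3 + 1/60.5 + 1/32.8 = 0.06614 (1/kΩ).
Current divider: I(R_D) = I_s · G_k/ΣG = 3.47 × (0.01653/0.06614) = 3.47 × 0.2499 = 0.8672 µA.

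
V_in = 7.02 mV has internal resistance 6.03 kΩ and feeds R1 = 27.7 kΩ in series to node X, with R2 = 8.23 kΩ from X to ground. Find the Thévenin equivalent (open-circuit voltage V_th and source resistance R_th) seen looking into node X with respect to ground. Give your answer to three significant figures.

R1' = 6.03 + 27.7 = 33.73 kΩ (source resistance + R1).
With X open, the divider is unloaded: V_th = 7.02 × 8.23/41.96 = 1.377 mV.
Zeroing V_in shorts the top of R1' to ground, so R_th = R1' ‖ R2 = 6.616 kΩ.

V_th ≈ 1.38 mV, R_th ≈ 6.62 kΩ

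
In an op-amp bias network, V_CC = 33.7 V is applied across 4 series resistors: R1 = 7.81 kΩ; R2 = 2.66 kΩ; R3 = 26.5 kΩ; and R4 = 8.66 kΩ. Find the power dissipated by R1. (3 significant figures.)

P ≈ 4.26 mW

ΣR = 45.63 kΩ → I = 33.7/45.63 = 0.7385 mA.
P(R1) = I²·R1 = (0.7385)² × 7.81 = 4.260 mW.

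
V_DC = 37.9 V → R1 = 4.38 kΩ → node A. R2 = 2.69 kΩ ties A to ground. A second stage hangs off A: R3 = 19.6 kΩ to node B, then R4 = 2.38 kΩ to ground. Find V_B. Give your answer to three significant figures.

V_B ≈ 1.45 V

Node A sees R2 in parallel with the series input of stage 2, R3 + R4 = 21.98 kΩ.
Effective lower resistance at A: R2 ‖ 21.98 = 2.397 kΩ.
So V_A = 37.9 × 0.3537 = 13.40 V.
Stage 2 is unloaded, so V_B = V_A · R4/(R3+R4) = 13.40 × 2.38/21.98 = 1.451 V.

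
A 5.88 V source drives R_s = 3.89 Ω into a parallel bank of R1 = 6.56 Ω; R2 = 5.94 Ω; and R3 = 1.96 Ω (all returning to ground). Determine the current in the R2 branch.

I ≈ 0.234 A

Parallel bank: R_p = 1/(1/6.56 + 1/5.94 + 1/1.96) = 1.203 Ω.
V_A by voltage divider: V_A = 5.88 × 1.203/(3.89 + 1.203) = 1.389 V.
I(R2) = V_A / R2 = 1.389/5.94 = 0.2339 A.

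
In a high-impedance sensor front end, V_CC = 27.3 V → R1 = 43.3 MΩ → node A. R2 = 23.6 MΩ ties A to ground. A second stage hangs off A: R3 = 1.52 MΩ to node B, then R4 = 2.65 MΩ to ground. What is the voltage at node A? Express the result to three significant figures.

V_A ≈ 2.07 V

The second stage (R3 + R4 = 4.170 MΩ) loads node A in parallel with R2.
Effective lower resistance at A: R2 ‖ 4.170 = 3.544 MΩ.
First divider: V_A = V_CC · 3.544/(43.3 + 3.544) = 2.065 V.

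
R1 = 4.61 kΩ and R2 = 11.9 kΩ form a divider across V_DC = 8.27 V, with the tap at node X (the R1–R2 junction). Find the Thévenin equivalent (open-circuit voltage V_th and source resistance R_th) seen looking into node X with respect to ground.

Open-circuit (no load on X): V_th = V_DC · R2/(R1 + R2) = 8.27 × 11.9/(4.610 + 11.9) = 5.961 V.
Zeroing V_DC shorts the top of R1 to ground, so R_th = R1 ‖ R2 = 3.323 kΩ.

V_th ≈ 5.96 V, R_th ≈ 3.32 kΩ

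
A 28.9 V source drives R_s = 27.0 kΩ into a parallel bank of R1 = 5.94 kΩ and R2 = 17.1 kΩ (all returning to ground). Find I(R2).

Combine the parallel branches: R_p = (1/5.94 + 1/17.1)⁻¹ = 4.409 kΩ.
Node voltage V_A = V_DC · R_p/(R_s + R_p) = 28.9 × 0.1404 = 4.056 V.
I(R2) = V_A / R2 = 4.056/17.1 = 0.2372 mA.
(Check via current divider: I_total = 0.9201 mA; share G_k/ΣG = 0.2578 → same result.)

I ≈ 0.237 mA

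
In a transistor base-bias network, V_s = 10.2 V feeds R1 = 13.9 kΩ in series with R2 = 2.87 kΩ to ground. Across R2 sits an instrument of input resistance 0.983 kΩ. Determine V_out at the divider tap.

V_out ≈ 0.510 V

The load sits in parallel with R2, giving an effective lower resistance R2' = R2·R_L/(R2+R_L) = 0.7322 kΩ.
Then V_out = V_s · R2'/(R1 + R2') = 10.2 × 0.7322/14.63 = 0.5104 V.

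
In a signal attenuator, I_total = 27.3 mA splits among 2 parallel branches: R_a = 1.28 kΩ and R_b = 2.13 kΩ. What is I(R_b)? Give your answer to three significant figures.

With just two branches, the current splits inversely with resistance.
So I = 27.3 × 1.28/3.410 = 10.25 mA.

I ≈ 10.2 mA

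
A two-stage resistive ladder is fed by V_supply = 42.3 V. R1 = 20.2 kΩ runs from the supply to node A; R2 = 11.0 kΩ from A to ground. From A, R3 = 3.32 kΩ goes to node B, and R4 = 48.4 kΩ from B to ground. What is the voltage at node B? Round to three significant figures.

Looking into the second stage from A: R3 + R4 = 51.72 kΩ appears in parallel with R2.
Effective lower resistance at A: R2 ‖ 51.72 = 9.071 kΩ.
So V_A = 42.3 × 0.3099 = 13.11 V.
Stage 2 is unloaded, so V_B = V_A · R4/(R3+R4) = 13.11 × 48.4/51.72 = 12.27 V.

V_B ≈ 12.3 V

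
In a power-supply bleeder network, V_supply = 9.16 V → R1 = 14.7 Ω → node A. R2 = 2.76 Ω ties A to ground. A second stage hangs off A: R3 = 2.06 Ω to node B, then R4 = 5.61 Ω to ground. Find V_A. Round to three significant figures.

V_A ≈ 1.11 V

Node A sees R2 in parallel with the series input of stage 2, R3 + R4 = 7.670 Ω.
R2 ‖ (R3+R4) = 2.030 Ω.
First divider: V_A = V_supply · 2.030/(14.7 + 2.030) = 1.111 V.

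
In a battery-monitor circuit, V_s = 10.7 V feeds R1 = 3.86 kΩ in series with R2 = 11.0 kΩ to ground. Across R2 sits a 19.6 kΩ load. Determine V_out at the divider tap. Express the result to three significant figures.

The load sits in parallel with R2, giving an effective lower resistance R2' = R2·R_L/(R2+R_L) = 7.046 kΩ.
Then V_out = V_s · R2'/(R1 + R2') = 10.7 × 7.046/10.91 = 6.913 V.
(Unloaded it would be 7.92 V; the load pulls it down.)

V_out ≈ 6.91 V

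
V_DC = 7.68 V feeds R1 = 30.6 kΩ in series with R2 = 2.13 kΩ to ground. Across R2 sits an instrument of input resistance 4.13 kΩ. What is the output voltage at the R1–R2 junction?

V_out ≈ 0.337 V

The load sits in parallel with R2, giving an effective lower resistance R2' = R2·R_L/(R2+R_L) = 1.405 kΩ.
Then V_out = V_DC · R2'/(R1 + R2') = 7.68 × 1.405/32.01 = 0.3372 V.
(Unloaded it would be 0.500 V; the load pulls it down.)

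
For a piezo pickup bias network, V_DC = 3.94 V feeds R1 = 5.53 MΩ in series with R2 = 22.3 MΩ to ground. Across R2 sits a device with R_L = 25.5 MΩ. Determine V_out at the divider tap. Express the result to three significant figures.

The load sits in parallel with R2, giving an effective lower resistance R2' = R2·R_L/(R2+R_L) = 11.90 MΩ.
Then V_out = V_DC · R2'/(R1 + R2') = 3.94 × 11.90/17.43 = 2.690 V.
(Unloaded it would be 3.16 V; the load pulls it down.)

V_out ≈ 2.69 V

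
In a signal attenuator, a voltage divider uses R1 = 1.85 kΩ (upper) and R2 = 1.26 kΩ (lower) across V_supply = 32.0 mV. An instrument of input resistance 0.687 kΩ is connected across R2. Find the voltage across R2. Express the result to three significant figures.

V_out ≈ 6.20 mV

First combine the lower leg with the load: R2 ‖ R_L = 0.4446 kΩ.
Then V_out = V_supply · R2'/(R1 + R2') = 32.0 × 0.4446/2.295 = 6.200 mV.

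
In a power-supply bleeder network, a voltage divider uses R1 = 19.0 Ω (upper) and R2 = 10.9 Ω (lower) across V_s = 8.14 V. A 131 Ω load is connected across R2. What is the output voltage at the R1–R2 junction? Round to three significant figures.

V_out ≈ 2.82 V

R2 ‖ R_L = (10.9 × 131)/(10.9 + 131) = 10.06 Ω.
Then V_out = V_s · R2'/(R1 + R2') = 8.14 × 10.06/29.06 = 2.818 V.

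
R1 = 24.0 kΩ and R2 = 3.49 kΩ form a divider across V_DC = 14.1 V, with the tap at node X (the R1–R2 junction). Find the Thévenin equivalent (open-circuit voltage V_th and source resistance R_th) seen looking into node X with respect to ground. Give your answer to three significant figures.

V_th ≈ 1.79 V, R_th ≈ 3.05 kΩ

V_th is the unloaded tap voltage: V_DC · R2/(R1+R2) = 14.1 × 0.1270 = 1.790 V.
Looking into X with the source shorted: R_th = R1·R2/(R1+R2) = 24.00 × 3.49/27.49 = 3.047 kΩ.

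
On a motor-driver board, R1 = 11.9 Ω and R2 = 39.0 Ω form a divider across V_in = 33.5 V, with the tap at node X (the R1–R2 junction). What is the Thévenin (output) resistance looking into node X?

With V_in suppressed (replaced by a short), R_th = R1 ‖ R2 = (11.90 × 39.0)/(11.90 + 39.0) = 9.118 Ω.

R_th ≈ 9.12 Ω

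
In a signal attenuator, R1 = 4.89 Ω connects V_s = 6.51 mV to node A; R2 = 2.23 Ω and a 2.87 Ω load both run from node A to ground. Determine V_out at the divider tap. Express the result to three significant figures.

R2 ‖ R_L = (2.23 × 2.87)/(2.23 + 2.87) = 1.255 Ω.
Now apply the divider: V_out = 6.51 × 0.2042 = 1.329 mV.

V_out ≈ 1.33 mV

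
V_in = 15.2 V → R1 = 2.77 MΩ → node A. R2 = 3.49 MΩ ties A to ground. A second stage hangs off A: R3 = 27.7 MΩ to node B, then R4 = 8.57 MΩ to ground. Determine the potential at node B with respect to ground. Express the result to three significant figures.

Looking into the second stage from A: R3 + R4 = 36.27 MΩ appears in parallel with R2.
Effective lower resistance at A: R2 ‖ 36.27 = 3.184 MΩ.
V_A = 15.2 × 3.184/(2.77 + 3.184) = 8.128 V.
Then the unloaded second divider: V_B = V_A × R4/(R3+R4) = 8.128 × 0.2363 = 1.921 V.

V_B ≈ 1.92 V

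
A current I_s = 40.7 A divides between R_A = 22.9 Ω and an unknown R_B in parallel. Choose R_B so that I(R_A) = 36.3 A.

R_B ≈ 189 Ω

In a two-way split, I_A/I_s = R_B/(R_A + R_B).
36.3/40.7 = R_B/(R_A + R_B) → R_B = R_A · (0.8919)/(1 − 0.8919) = 22.9 × 8.250 = 188.9 Ω.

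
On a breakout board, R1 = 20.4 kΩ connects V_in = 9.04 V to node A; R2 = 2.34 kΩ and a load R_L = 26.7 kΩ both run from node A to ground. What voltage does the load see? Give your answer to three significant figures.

V_out ≈ 0.862 V

The load sits in parallel with R2, giving an effective lower resistance R2' = R2·R_L/(R2+R_L) = 2.151 kΩ.
Now apply the divider: V_out = 9.04 × 0.09540 = 0.8624 V.
(Unloaded it would be 0.930 V; the load pulls it down.)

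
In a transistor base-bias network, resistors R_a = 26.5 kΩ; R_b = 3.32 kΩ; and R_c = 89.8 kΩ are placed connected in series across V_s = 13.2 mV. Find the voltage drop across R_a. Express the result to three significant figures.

V ≈ 2.92 mV

Total series resistance ΣR = 26.5 + 3.32 + 89.8 = 119.6 kΩ.
By the voltage-divider rule, V = 13.2 × 26.50/119.6 = 2.924 mV.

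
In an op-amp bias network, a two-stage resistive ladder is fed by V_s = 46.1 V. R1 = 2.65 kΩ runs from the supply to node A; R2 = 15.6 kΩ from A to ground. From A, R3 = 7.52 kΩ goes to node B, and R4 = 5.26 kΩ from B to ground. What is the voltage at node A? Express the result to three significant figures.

V_A ≈ 33.5 V

The second stage (R3 + R4 = 12.78 kΩ) loads node A in parallel with R2.
Effective lower resistance at A: R2 ‖ 12.78 = 7.025 kΩ.
So V_A = 46.1 × 0.7261 = 33.47 V.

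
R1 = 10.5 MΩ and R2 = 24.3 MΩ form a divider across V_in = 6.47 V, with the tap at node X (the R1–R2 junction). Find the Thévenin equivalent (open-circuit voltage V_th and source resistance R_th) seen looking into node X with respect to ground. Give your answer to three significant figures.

V_th is the unloaded tap voltage: V_in · R2/(R1+R2) = 6.47 × 0.6983 = 4.518 V.
With V_in suppressed (replaced by a short), R_th = R1 ‖ R2 = (10.50 × 24.3)/(10.50 + 24.3) = 7.332 MΩ.

V_th ≈ 4.52 V, R_th ≈ 7.33 MΩ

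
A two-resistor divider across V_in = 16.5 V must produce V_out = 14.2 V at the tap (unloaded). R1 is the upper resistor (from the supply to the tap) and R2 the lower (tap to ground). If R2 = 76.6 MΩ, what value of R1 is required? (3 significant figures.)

Required fraction k = V_out/V_in = 0.8606.
Rearranging, R1 = R2·(1−k)/k = 76.6 × 0.1620 = 12.41 MΩ.

R1 ≈ 12.4 MΩ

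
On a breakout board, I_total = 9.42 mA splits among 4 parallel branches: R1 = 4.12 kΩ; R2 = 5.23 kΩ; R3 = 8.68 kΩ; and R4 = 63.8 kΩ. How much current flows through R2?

I ≈ 3.19 mA

Conductances: ΣG = 1/4.12 + 1/5.23 + 1/8.68 + 1/63.8 = 0.5648 (1/kΩ).
By the current-divider rule, I = I_total · G_k/ΣG = 9.42 × 0.3385 = 3.189 mA.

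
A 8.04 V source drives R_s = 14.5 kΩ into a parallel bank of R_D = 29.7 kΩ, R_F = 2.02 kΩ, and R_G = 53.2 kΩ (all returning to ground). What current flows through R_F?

Combine the parallel branches: R_p = (1/29.7 + 1/2.02 + 1/53.2)⁻¹ = 1.826 kΩ.
Node voltage V_A = V_s · R_p/(R_s + R_p) = 8.04 × 0.1119 = 0.8994 V.
Branch current I = V_A/R_F = 0.8994/2.02 = 0.4453 mA.

I ≈ 0.445 mA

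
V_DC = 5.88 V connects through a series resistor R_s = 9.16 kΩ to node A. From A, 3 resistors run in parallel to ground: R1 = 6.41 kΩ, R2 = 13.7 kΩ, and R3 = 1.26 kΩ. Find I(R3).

I ≈ 0.450 mA

Parallel bank: R_p = 1/(1/6.41 + 1/13.7 + 1/1.26) = 0.9779 kΩ.
V_A = 5.88 × 0.9779/10.14 = 0.5672 V.
I(R3) = V_A / R3 = 0.5672/1.26 = 0.4501 mA.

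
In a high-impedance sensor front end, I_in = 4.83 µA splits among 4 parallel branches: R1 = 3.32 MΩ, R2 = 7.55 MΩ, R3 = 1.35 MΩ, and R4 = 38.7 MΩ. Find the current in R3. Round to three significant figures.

I ≈ 2.98 µA

Total conductance ΣG = 1/3.32 + 1/7.55 + 1/1.35 + 1/38.7 = 1.200 (units of 1/MΩ).
By the current-divider rule, I = I_in · G_k/ΣG = 4.83 × 0.6172 = 2.981 µA.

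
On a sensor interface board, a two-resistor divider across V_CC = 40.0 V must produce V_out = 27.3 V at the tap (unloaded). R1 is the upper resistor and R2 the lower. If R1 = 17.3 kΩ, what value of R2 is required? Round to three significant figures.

R2 ≈ 37.2 kΩ

Required fraction k = V_out/V_CC = 0.6825.
R2 = R1 · 0.6825/(1 − 0.6825) = 37.19 kΩ.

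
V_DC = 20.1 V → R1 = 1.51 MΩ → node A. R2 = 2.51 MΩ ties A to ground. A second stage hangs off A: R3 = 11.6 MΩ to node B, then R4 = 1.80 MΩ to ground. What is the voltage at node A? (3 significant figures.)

Node A sees R2 in parallel with the series input of stage 2, R3 + R4 = 13.40 MΩ.
Effective lower resistance at A: R2 ‖ 13.40 = 2.114 MΩ.
V_A = 20.1 × 2.114/(1.51 + 2.114) = 11.73 V.

V_A ≈ 11.7 V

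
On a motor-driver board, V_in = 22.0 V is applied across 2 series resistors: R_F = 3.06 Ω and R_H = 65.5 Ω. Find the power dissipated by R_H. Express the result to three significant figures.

P ≈ 6.74 W

The common current is I = 22.0/68.56 = 0.3209 A.
P = I²R = 0.1030 × 65.5 = 6.744 W.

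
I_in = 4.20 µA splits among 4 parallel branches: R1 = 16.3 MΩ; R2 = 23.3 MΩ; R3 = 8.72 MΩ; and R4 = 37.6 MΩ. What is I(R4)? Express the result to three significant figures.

I ≈ 0.455 µA

Total conductance ΣG = 1/16.3 + 1/23.3 + 1/8.72 + 1/37.6 = 0.2455 (units of 1/MΩ).
Current divider: I(R4) = I_in · G_k/ΣG = 4.20 × (0.02660/0.2455) = 4.20 × 0.1083 = 0.4549 µA.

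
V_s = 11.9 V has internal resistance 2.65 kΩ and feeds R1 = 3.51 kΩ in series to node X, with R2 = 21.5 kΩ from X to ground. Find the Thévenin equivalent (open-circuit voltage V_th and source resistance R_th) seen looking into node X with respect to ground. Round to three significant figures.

V_th ≈ 9.25 V, R_th ≈ 4.79 kΩ

R1' = 2.65 + 3.51 = 6.160 kΩ (source resistance + R1).
With X open, the divider is unloaded: V_th = 11.9 × 21.5/27.66 = 9.250 V.
With V_s suppressed (replaced by a short), R_th = R1' ‖ R2 = (6.160 × 21.5)/(6.160 + 21.5) = 4.788 kΩ.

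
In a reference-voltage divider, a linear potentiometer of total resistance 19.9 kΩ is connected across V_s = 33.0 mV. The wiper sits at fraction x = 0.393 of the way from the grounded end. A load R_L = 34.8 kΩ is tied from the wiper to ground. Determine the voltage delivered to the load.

V_out ≈ 11.4 mV

The pot divides into 12.08 kΩ above the wiper and 7.821 kΩ below.
(x·R_p) ‖ R_L = 6.386 kΩ.
Then V_out = V_s · 6.386/(12.08 + 6.386) = 11.41 mV.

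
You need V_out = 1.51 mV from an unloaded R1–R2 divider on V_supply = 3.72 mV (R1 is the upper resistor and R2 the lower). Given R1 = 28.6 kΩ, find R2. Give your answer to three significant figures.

R2 ≈ 19.5 kΩ

V_out/V_supply = R2/(R1+R2) = 0.4059.
So R2 = R1 · V_out/(V_supply − V_out) = 28.6 × 1.51/(3.72 − 1.51) = 28.6 × 0.6833 = 19.54 kΩ.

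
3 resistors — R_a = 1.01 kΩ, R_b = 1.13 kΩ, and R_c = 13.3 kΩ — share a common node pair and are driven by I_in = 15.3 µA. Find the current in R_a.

I ≈ 7.77 µA

Total conductance ΣG = 1/1.01 + 1/1.13 + 1/13.3 = 1.950 (units of 1/kΩ).
By the current-divider rule, I = I_in · G_k/ΣG = 15.3 × 0.5077 = 7.768 µA.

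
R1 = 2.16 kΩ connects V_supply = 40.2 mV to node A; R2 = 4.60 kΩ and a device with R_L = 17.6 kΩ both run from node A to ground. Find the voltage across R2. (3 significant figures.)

The load sits in parallel with R2, giving an effective lower resistance R2' = R2·R_L/(R2+R_L) = 3.647 kΩ.
Then V_out = V_supply · R2'/(R1 + R2') = 40.2 × 3.647/5.807 = 25.25 mV.

V_out ≈ 25.2 mV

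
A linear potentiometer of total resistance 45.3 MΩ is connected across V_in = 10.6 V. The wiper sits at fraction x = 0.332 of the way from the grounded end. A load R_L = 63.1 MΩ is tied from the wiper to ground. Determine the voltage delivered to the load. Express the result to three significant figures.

Split the track: R_lower = x·R_p = 15.04 MΩ, R_upper = (1−x)·R_p = 30.26 MΩ.
(x·R_p) ‖ R_L = 12.14 MΩ.
Loaded-divider output: V_out = 10.6 × 0.2864 = 3.036 V.
(Unloaded: V_out = x·V_in = 3.52 V.)

V_out ≈ 3.04 V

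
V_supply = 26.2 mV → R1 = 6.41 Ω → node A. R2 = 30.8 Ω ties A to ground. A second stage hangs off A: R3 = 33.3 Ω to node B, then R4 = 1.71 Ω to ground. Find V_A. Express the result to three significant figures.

V_A ≈ 18.8 mV

The second stage (R3 + R4 = 35.01 Ω) loads node A in parallel with R2.
R2 ‖ (R3+R4) = 16.39 Ω.
V_A = 26.2 × 16.39/(6.41 + 16.39) = 18.83 mV.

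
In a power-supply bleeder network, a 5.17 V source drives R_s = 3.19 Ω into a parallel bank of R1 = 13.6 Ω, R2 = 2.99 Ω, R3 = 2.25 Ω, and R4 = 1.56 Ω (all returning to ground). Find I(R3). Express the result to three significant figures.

Parallel bank: R_p = 1/(1/13.6 + 1/2.99 + 1/2.25 + 1/1.56) = 0.6696 Ω.
V_A by voltage divider: V_A = 5.17 × 0.6696/(3.19 + 0.6696) = 0.8969 V.
Branch current I = V_A/R3 = 0.8969/2.25 = 0.3986 A.

I ≈ 0.399 A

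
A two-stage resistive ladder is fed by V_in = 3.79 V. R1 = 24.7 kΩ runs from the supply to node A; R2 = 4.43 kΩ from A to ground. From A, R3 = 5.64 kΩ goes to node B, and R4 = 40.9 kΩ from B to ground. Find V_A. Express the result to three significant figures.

The second stage (R3 + R4 = 46.54 kΩ) loads node A in parallel with R2.
R2 ‖ (R3+R4) = 4.045 kΩ.
V_A = 3.79 × 4.045/(24.7 + 4.045) = 0.5333 V.

V_A ≈ 0.533 V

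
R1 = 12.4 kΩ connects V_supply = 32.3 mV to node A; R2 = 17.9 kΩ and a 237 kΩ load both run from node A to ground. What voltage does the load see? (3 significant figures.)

The load sits in parallel with R2, giving an effective lower resistance R2' = R2·R_L/(R2+R_L) = 16.64 kΩ.
Voltage divider with the loaded lower leg: V_out = 32.3 × 16.64/(12.4 + 16.64) = 32.3 × 0.5730 = 18.51 mV.

V_out ≈ 18.5 mV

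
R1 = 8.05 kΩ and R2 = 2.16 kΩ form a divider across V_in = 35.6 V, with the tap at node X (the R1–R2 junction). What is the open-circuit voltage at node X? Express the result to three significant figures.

V_th ≈ 7.53 V

Open-circuit (no load on X): V_th = V_in · R2/(R1 + R2) = 35.6 × 2.16/(8.050 + 2.16) = 7.531 V.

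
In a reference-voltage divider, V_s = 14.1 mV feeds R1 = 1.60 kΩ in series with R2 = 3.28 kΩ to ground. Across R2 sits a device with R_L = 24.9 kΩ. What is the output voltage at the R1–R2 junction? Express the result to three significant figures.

First combine the lower leg with the load: R2 ‖ R_L = 2.898 kΩ.
Then V_out = V_s · R2'/(R1 + R2') = 14.1 × 2.898/4.498 = 9.085 mV.
(Unloaded it would be 9.48 mV; the load pulls it down.)

V_out ≈ 9.08 mV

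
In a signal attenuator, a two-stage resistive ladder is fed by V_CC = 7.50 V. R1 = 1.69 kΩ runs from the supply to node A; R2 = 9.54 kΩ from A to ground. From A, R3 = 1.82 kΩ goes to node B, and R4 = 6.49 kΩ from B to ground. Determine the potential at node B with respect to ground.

V_B ≈ 4.24 V

Node A sees R2 in parallel with the series input of stage 2, R3 + R4 = 8.310 kΩ.
Effective lower resistance at A: R2 ‖ 8.310 = 4.441 kΩ.
V_A = 7.50 × 4.441/(1.69 + 4.441) = 5.433 V.
Then the unloaded second divider: V_B = V_A × R4/(R3+R4) = 5.433 × 0.7810 = 4.243 V.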